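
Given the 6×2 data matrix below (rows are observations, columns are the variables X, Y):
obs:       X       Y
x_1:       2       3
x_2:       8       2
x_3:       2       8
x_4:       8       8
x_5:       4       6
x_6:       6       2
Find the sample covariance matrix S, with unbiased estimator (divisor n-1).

Step 1 — column means:
  mean(X) = (2 + 8 + 2 + 8 + 4 + 6) / 6 = 30/6 = 5
  mean(Y) = (3 + 2 + 8 + 8 + 6 + 2) / 6 = 29/6 = 4.8333

Step 2 — sample covariance S[i,j] = (1/(n-1)) · Σ_k (x_{k,i} - mean_i) · (x_{k,j} - mean_j), with n-1 = 5.
  S[X,X] = ((-3)·(-3) + (3)·(3) + (-3)·(-3) + (3)·(3) + (-1)·(-1) + (1)·(1)) / 5 = 38/5 = 7.6
  S[X,Y] = ((-3)·(-1.8333) + (3)·(-2.8333) + (-3)·(3.1667) + (3)·(3.1667) + (-1)·(1.1667) + (1)·(-2.8333)) / 5 = -7/5 = -1.4
  S[Y,Y] = ((-1.8333)·(-1.8333) + (-2.8333)·(-2.8333) + (3.1667)·(3.1667) + (3.1667)·(3.1667) + (1.1667)·(1.1667) + (-2.8333)·(-2.8333)) / 5 = 40.8333/5 = 8.1667

S is symmetric (S[j,i] = S[i,j]). Assembling:

S = [[7.6, -1.4],
 [-1.4, 8.1667]]


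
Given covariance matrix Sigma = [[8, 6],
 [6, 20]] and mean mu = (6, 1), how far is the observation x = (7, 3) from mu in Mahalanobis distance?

Step 1 — centre the observation: (x - mu) = (1, 2).

Step 2 — invert Sigma. det(Sigma) = 8·20 - (6)² = 124.
  Sigma^{-1} = (1/det) · [[d, -b], [-b, a]] = [[0.1613, -0.0484],
 [-0.0484, 0.0645]].

Step 3 — form the quadratic (x - mu)^T · Sigma^{-1} · (x - mu):
  Sigma^{-1} · (x - mu) = (0.0645, 0.0806).
  (x - mu)^T · [Sigma^{-1} · (x - mu)] = (1)·(0.0645) + (2)·(0.0806) = 0.2258.

Step 4 — take square root: d = √(0.2258) ≈ 0.4752.

d(x, mu) = √(0.2258) ≈ 0.4752


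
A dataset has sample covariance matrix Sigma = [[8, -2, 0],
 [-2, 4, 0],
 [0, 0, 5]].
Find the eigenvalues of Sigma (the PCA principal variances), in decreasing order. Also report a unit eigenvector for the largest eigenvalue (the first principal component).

Step 1 — characteristic polynomial p(λ) = det(λI - Sigma) = λ³ - tr·λ² + c_1·λ - det, where tr = trace, c_1 = sum of the principal 2×2 minors, det = det(Sigma):
  tr = 8 + 4 + 5 = 17,
  c_1 = (8·4 - (-2)²) + (8·5 - (0)²) + (4·5 - (0)²) = 28 + 40 + 20 = 88,
  det = 8·(4·5 - (0)²) - (-2)·((-2)·5 - (0)·(0)) + (0)·((-2)·(0) - 4·(0)) = 8·(20) - (-2)·(-10) + (0)·(0) = 140.
  So p(λ) = λ³ - 17λ² + 88λ - 140.
Step 2 — look for an integer root (rational root theorem: any rational root is an integer divisor of 140). Testing λ = 5:
  p(5) = 125 - 425 + 440 - 140 = 0  ✓
  Dividing out (λ - 5): p(λ) = (λ - 5)(λ² - 12λ + 28).
Step 3 — remaining eigenvalues from the quadratic λ² - 12λ + 28 = 0:
  Δ = 12² - 4·28 = 144 - 112 = 32,  λ = (12 ± √32)/2 = (12 ± 5.6569)/2 ≈ 8.8284 or 3.1716.
  Sorted: λ_1 = 8.8284,  λ_2 = 5,  λ_3 = 3.1716  (check: sum = 17 = tr ✓).

Step 4 — unit eigenvector for λ_1 ≈ 8.8284: v spans the null space of (Sigma - λ_1 I), whose rows are
  r_1 = (-0.8284, -2, 0),  r_2 = (-2, -4.8284, 0),  r_3 = (0, 0, -3.8284).
  v is orthogonal to every row, so take v ∝ r_1 × r_3 = ((-2)·(-3.8284) - (0)·(0), (0)·(0) - (-0.8284)·(-3.8284), (-0.8284)·(0) - (-2)·(0)) ≈ (7.6569, -3.1716, 0).
  Let u = (7.6569, -3.1716, 0).
  ||u|| = √((7.6569)² + (-3.1716)² + (0)²) = √(68.6863) ≈ 8.2877,  v_1 = u/||u|| ≈ (0.9239, -0.3827, 0) (||v_1|| = 1).

λ_1 = 8.8284,  λ_2 = 5,  λ_3 = 3.1716;  v_1 ≈ (0.9239, -0.3827, 0)


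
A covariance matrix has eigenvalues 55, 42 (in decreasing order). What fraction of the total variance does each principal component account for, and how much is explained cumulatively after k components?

Step 1 — total variance = trace(Sigma) = Σ λ_i = 55 + 42 = 97.

Step 2 — fraction explained by component i = λ_i / Σ λ:
  PC1: 55/97 = 0.567
  PC2: 42/97 = 0.433

Step 3 — cumulative fraction after k components = (λ_1 + ... + λ_k) / Σ λ:
  k = 1: 55/97 = 0.567
  k = 2: (55 + 42)/97 = 97/97 = 1

Summary (fraction, with percent):

explained: PC1 0.567 (56.7%), PC2 0.433 (43.3%);  cumulative: 0.567, 1


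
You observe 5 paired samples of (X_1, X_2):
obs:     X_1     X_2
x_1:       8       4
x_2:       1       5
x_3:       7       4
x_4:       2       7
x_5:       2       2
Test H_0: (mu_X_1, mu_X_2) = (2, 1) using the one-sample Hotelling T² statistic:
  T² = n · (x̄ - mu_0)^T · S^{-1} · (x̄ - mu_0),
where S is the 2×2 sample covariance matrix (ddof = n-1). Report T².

Step 1 — sample mean vector:
  mean(X_1) = (8 + 1 + 7 + 2 + 2) / 5 = 20/5 = 4
  mean(X_2) = (4 + 5 + 4 + 7 + 2) / 5 = 22/5 = 4.4
  x̄ = (4, 4.4),  deviation x̄ - mu_0 = (4, 4.4) - (2, 1) = (2, 3.4).

Step 2 — sample covariance matrix, S[i,j] = (1/(n-1)) · Σ_k (x_{k,i} - mean_i) · (x_{k,j} - mean_j), divisor n-1 = 4:
  S[X_1,X_1] = ((4)·(4) + (-3)·(-3) + (3)·(3) + (-2)·(-2) + (-2)·(-2)) / 4 = 42/4 = 10.5
  S[X_1,X_2] = ((4)·(-0.4) + (-3)·(0.6) + (3)·(-0.4) + (-2)·(2.6) + (-2)·(-2.4)) / 4 = -5/4 = -1.25
  S[X_2,X_2] = ((-0.4)·(-0.4) + (0.6)·(0.6) + (-0.4)·(-0.4) + (2.6)·(2.6) + (-2.4)·(-2.4)) / 4 = 13.2/4 = 3.3
  S = [[10.5, -1.25],
 [-1.25, 3.3]].

Step 3 — invert S. det(S) = 10.5·3.3 - (-1.25)² = 33.0875.
  S^{-1} = (1/det) · [[d, -b], [-b, a]] = [[0.0997, 0.0378],
 [0.0378, 0.3173]].

Step 4 — quadratic form (x̄ - mu_0)^T · S^{-1} · (x̄ - mu_0):
  S^{-1} · (x̄ - mu_0) = (0.3279, 1.1545),
  (x̄ - mu_0)^T · [...] = (2)·(0.3279) + (3.4)·(1.1545) = 4.5812.

Step 5 — scale by n: T² = 5 · 4.5812 = 22.9059.

T² ≈ 22.9059


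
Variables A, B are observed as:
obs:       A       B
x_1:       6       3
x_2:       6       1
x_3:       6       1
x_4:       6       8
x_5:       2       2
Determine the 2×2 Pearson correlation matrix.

Step 1 — column means:
  mean(A) = (6 + 6 + 6 + 6 + 2) / 5 = 26/5 = 5.2
  mean(B) = (3 + 1 + 1 + 8 + 2) / 5 = 15/5 = 3

Step 2 — sample variances and covariances s[i,j] = (1/(n-1)) · Σ_k (x_{k,i} - mean_i) · (x_{k,j} - mean_j), with n-1 = 4:
  s[A,A] = ((0.8)·(0.8) + (0.8)·(0.8) + (0.8)·(0.8) + (0.8)·(0.8) + (-3.2)·(-3.2)) / 4 = 12.8/4 = 3.2
  s[A,B] = ((0.8)·(0) + (0.8)·(-2) + (0.8)·(-2) + (0.8)·(5) + (-3.2)·(-1)) / 4 = 4/4 = 1
  s[B,B] = ((0)·(0) + (-2)·(-2) + (-2)·(-2) + (5)·(5) + (-1)·(-1)) / 4 = 34/4 = 8.5
  Sample standard deviations s_i = √(s[i,i]):
  s(A) = √(3.2) = 1.7889
  s(B) = √(8.5) = 2.9155

Step 3 — r_{ij} = s_{ij} / (s_i · s_j):
  r[A,A] = 1 (diagonal).
  r[A,B] = 1 / (1.7889 · 2.9155) = 1 / 5.2154 = 0.1917
  r[B,B] = 1 (diagonal).

R is symmetric with unit diagonal. Assembling:

R = [[1, 0.1917],
 [0.1917, 1]]


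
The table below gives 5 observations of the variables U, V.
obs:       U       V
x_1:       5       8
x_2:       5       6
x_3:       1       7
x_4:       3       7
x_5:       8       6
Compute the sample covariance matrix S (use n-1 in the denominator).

Step 1 — column means:
  mean(U) = (5 + 5 + 1 + 3 + 8) / 5 = 22/5 = 4.4
  mean(V) = (8 + 6 + 7 + 7 + 6) / 5 = 34/5 = 6.8

Step 2 — sample covariance S[i,j] = (1/(n-1)) · Σ_k (x_{k,i} - mean_i) · (x_{k,j} - mean_j), with n-1 = 4.
  S[U,U] = ((0.6)·(0.6) + (0.6)·(0.6) + (-3.4)·(-3.4) + (-1.4)·(-1.4) + (3.6)·(3.6)) / 4 = 27.2/4 = 6.8
  S[U,V] = ((0.6)·(1.2) + (0.6)·(-0.8) + (-3.4)·(0.2) + (-1.4)·(0.2) + (3.6)·(-0.8)) / 4 = -3.6/4 = -0.9
  S[V,V] = ((1.2)·(1.2) + (-0.8)·(-0.8) + (0.2)·(0.2) + (0.2)·(0.2) + (-0.8)·(-0.8)) / 4 = 2.8/4 = 0.7

S is symmetric (S[j,i] = S[i,j]). Assembling:

S = [[6.8, -0.9],
 [-0.9, 0.7]]


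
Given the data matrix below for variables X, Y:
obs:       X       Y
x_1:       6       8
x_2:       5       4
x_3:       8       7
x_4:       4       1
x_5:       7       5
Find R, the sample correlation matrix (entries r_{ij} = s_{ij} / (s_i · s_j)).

Step 1 — column means:
  mean(X) = (6 + 5 + 8 + 4 + 7) / 5 = 30/5 = 6
  mean(Y) = (8 + 4 + 7 + 1 + 5) / 5 = 25/5 = 5

Step 2 — sample variances and covariances s[i,j] = (1/(n-1)) · Σ_k (x_{k,i} - mean_i) · (x_{k,j} - mean_j), with n-1 = 4:
  s[X,X] = ((0)·(0) + (-1)·(-1) + (2)·(2) + (-2)·(-2) + (1)·(1)) / 4 = 10/4 = 2.5
  s[X,Y] = ((0)·(3) + (-1)·(-1) + (2)·(2) + (-2)·(-4) + (1)·(0)) / 4 = 13/4 = 3.25
  s[Y,Y] = ((3)·(3) + (-1)·(-1) + (2)·(2) + (-4)·(-4) + (0)·(0)) / 4 = 30/4 = 7.5
  Sample standard deviations s_i = √(s[i,i]):
  s(X) = √(2.5) = 1.5811
  s(Y) = √(7.5) = 2.7386

Step 3 — r_{ij} = s_{ij} / (s_i · s_j):
  r[X,X] = 1 (diagonal).
  r[X,Y] = 3.25 / (1.5811 · 2.7386) = 3.25 / 4.3301 = 0.7506
  r[Y,Y] = 1 (diagonal).

R is symmetric with unit diagonal. Assembling:

R = [[1, 0.7506],
 [0.7506, 1]]


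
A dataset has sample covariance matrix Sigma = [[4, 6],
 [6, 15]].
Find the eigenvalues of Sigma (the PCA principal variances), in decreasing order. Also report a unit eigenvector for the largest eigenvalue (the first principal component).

Step 1 — characteristic polynomial of 2×2 Sigma:
  det(Sigma - λI) = λ² - trace · λ + det = 0.
  trace = 4 + 15 = 19, det = 4·15 - (6)² = 24.
Step 2 — discriminant:
  Δ = trace² - 4·det = 361 - 96 = 265.
Step 3 — eigenvalues:
  λ = (trace ± √Δ)/2 = (19 ± 16.2788)/2,
  λ_1 = 17.6394,  λ_2 = 1.3606.

Step 4 — unit eigenvector for λ_1: solve (Sigma - λ_1 I)v = 0. First row:
  (4 - 17.6394)·v_x + (6)·v_y = 0, i.e. (-13.6394)·v_x + (6)·v_y = 0,
  so v ∝ (b, λ_1 - a) = (6, 13.6394) = u.
  ||u|| = √((6)² + (13.6394)²) = √(222.0335) ≈ 14.9008,
  v_1 = u/||u|| ≈ (0.4027, 0.9153) (||v_1|| = 1).

λ_1 = 17.6394,  λ_2 = 1.3606;  v_1 ≈ (0.4027, 0.9153)


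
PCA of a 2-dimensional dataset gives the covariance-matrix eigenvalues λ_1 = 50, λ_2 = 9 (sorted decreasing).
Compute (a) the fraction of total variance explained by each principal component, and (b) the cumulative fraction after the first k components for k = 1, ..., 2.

Step 1 — total variance = trace(Sigma) = Σ λ_i = 50 + 9 = 59.

Step 2 — fraction explained by component i = λ_i / Σ λ:
  PC1: 50/59 = 0.8475
  PC2: 9/59 = 0.1525

Step 3 — cumulative fraction after k components = (λ_1 + ... + λ_k) / Σ λ:
  k = 1: 50/59 = 0.8475
  k = 2: (50 + 9)/59 = 59/59 = 1

Summary (fraction, with percent):

explained: PC1 0.8475 (84.75%), PC2 0.1525 (15.25%);  cumulative: 0.8475, 1


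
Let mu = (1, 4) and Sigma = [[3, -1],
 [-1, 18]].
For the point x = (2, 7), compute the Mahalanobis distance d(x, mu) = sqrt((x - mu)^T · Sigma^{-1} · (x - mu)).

Step 1 — centre the observation: (x - mu) = (1, 3).

Step 2 — invert Sigma. det(Sigma) = 3·18 - (-1)² = 53.
  Sigma^{-1} = (1/det) · [[d, -b], [-b, a]] = [[0.3396, 0.0189],
 [0.0189, 0.0566]].

Step 3 — form the quadratic (x - mu)^T · Sigma^{-1} · (x - mu):
  Sigma^{-1} · (x - mu) = (0.3962, 0.1887).
  (x - mu)^T · [Sigma^{-1} · (x - mu)] = (1)·(0.3962) + (3)·(0.1887) = 0.9623.

Step 4 — take square root: d = √(0.9623) ≈ 0.981.

d(x, mu) = √(0.9623) ≈ 0.981


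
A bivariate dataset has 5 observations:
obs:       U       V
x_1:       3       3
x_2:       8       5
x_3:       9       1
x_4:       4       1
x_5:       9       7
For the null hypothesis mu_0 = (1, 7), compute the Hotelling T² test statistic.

Step 1 — sample mean vector:
  mean(U) = (3 + 8 + 9 + 4 + 9) / 5 = 33/5 = 6.6
  mean(V) = (3 + 5 + 1 + 1 + 7) / 5 = 17/5 = 3.4
  x̄ = (6.6, 3.4),  deviation x̄ - mu_0 = (6.6, 3.4) - (1, 7) = (5.6, -3.6).

Step 2 — sample covariance matrix, S[i,j] = (1/(n-1)) · Σ_k (x_{k,i} - mean_i) · (x_{k,j} - mean_j), divisor n-1 = 4:
  S[U,U] = ((-3.6)·(-3.6) + (1.4)·(1.4) + (2.4)·(2.4) + (-2.6)·(-2.6) + (2.4)·(2.4)) / 4 = 33.2/4 = 8.3
  S[U,V] = ((-3.6)·(-0.4) + (1.4)·(1.6) + (2.4)·(-2.4) + (-2.6)·(-2.4) + (2.4)·(3.6)) / 4 = 12.8/4 = 3.2
  S[V,V] = ((-0.4)·(-0.4) + (1.6)·(1.6) + (-2.4)·(-2.4) + (-2.4)·(-2.4) + (3.6)·(3.6)) / 4 = 27.2/4 = 6.8
  S = [[8.3, 3.2],
 [3.2, 6.8]].

Step 3 — invert S. det(S) = 8.3·6.8 - (3.2)² = 46.2.
  S^{-1} = (1/det) · [[d, -b], [-b, a]] = [[0.1472, -0.0693],
 [-0.0693, 0.1797]].

Step 4 — quadratic form (x̄ - mu_0)^T · S^{-1} · (x̄ - mu_0):
  S^{-1} · (x̄ - mu_0) = (1.0736, -1.0346),
  (x̄ - mu_0)^T · [...] = (5.6)·(1.0736) + (-3.6)·(-1.0346) = 9.7368.

Step 5 — scale by n: T² = 5 · 9.7368 = 48.684.

T² ≈ 48.684


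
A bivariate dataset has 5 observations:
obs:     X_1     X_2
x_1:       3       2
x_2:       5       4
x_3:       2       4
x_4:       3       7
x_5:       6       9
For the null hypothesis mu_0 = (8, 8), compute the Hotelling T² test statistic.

Step 1 — sample mean vector:
  mean(X_1) = (3 + 5 + 2 + 3 + 6) / 5 = 19/5 = 3.8
  mean(X_2) = (2 + 4 + 4 + 7 + 9) / 5 = 26/5 = 5.2
  x̄ = (3.8, 5.2),  deviation x̄ - mu_0 = (3.8, 5.2) - (8, 8) = (-4.2, -2.8).

Step 2 — sample covariance matrix, S[i,j] = (1/(n-1)) · Σ_k (x_{k,i} - mean_i) · (x_{k,j} - mean_j), divisor n-1 = 4:
  S[X_1,X_1] = ((-0.8)·(-0.8) + (1.2)·(1.2) + (-1.8)·(-1.8) + (-0.8)·(-0.8) + (2.2)·(2.2)) / 4 = 10.8/4 = 2.7
  S[X_1,X_2] = ((-0.8)·(-3.2) + (1.2)·(-1.2) + (-1.8)·(-1.2) + (-0.8)·(1.8) + (2.2)·(3.8)) / 4 = 10.2/4 = 2.55
  S[X_2,X_2] = ((-3.2)·(-3.2) + (-1.2)·(-1.2) + (-1.2)·(-1.2) + (1.8)·(1.8) + (3.8)·(3.8)) / 4 = 30.8/4 = 7.7
  S = [[2.7, 2.55],
 [2.55, 7.7]].

Step 3 — invert S. det(S) = 2.7·7.7 - (2.55)² = 14.2875.
  S^{-1} = (1/det) · [[d, -b], [-b, a]] = [[0.5389, -0.1785],
 [-0.1785, 0.189]].

Step 4 — quadratic form (x̄ - mu_0)^T · S^{-1} · (x̄ - mu_0):
  S^{-1} · (x̄ - mu_0) = (-1.7638, 0.2205),
  (x̄ - mu_0)^T · [...] = (-4.2)·(-1.7638) + (-2.8)·(0.2205) = 6.7906.

Step 5 — scale by n: T² = 5 · 6.7906 = 33.9528.

T² ≈ 33.9528


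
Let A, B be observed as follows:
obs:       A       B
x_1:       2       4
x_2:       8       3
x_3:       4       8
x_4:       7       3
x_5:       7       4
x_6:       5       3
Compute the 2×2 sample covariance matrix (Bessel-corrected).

Step 1 — column means:
  mean(A) = (2 + 8 + 4 + 7 + 7 + 5) / 6 = 33/6 = 5.5
  mean(B) = (4 + 3 + 8 + 3 + 4 + 3) / 6 = 25/6 = 4.1667

Step 2 — sample covariance S[i,j] = (1/(n-1)) · Σ_k (x_{k,i} - mean_i) · (x_{k,j} - mean_j), with n-1 = 5.
  S[A,A] = ((-3.5)·(-3.5) + (2.5)·(2.5) + (-1.5)·(-1.5) + (1.5)·(1.5) + (1.5)·(1.5) + (-0.5)·(-0.5)) / 5 = 25.5/5 = 5.1
  S[A,B] = ((-3.5)·(-0.1667) + (2.5)·(-1.1667) + (-1.5)·(3.8333) + (1.5)·(-1.1667) + (1.5)·(-0.1667) + (-0.5)·(-1.1667)) / 5 = -9.5/5 = -1.9
  S[B,B] = ((-0.1667)·(-0.1667) + (-1.1667)·(-1.1667) + (3.8333)·(3.8333) + (-1.1667)·(-1.1667) + (-0.1667)·(-0.1667) + (-1.1667)·(-1.1667)) / 5 = 18.8333/5 = 3.7667

S is symmetric (S[j,i] = S[i,j]). Assembling:

S = [[5.1, -1.9],
 [-1.9, 3.7667]]


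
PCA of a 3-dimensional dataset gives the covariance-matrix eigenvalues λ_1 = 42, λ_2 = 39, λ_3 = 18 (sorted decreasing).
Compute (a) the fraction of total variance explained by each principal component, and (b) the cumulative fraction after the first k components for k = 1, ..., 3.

Step 1 — total variance = trace(Sigma) = Σ λ_i = 42 + 39 + 18 = 99.

Step 2 — fraction explained by component i = λ_i / Σ λ:
  PC1: 42/99 = 0.4242
  PC2: 39/99 = 0.3939
  PC3: 18/99 = 0.1818

Step 3 — cumulative fraction after k components = (λ_1 + ... + λ_k) / Σ λ:
  k = 1: 42/99 = 0.4242
  k = 2: (42 + 39)/99 = 81/99 = 0.8182
  k = 3: (42 + 39 + 18)/99 = 99/99 = 1

Summary (fraction, with percent):

explained: PC1 0.4242 (42.42%), PC2 0.3939 (39.39%), PC3 0.1818 (18.18%);  cumulative: 0.4242, 0.8182, 1


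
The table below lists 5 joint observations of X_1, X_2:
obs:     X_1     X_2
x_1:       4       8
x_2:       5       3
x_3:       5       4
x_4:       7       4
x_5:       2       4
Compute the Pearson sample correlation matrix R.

Step 1 — column means:
  mean(X_1) = (4 + 5 + 5 + 7 + 2) / 5 = 23/5 = 4.6
  mean(X_2) = (8 + 3 + 4 + 4 + 4) / 5 = 23/5 = 4.6

Step 2 — sample variances and covariances s[i,j] = (1/(n-1)) · Σ_k (x_{k,i} - mean_i) · (x_{k,j} - mean_j), with n-1 = 4:
  s[X_1,X_1] = ((-0.6)·(-0.6) + (0.4)·(0.4) + (0.4)·(0.4) + (2.4)·(2.4) + (-2.6)·(-2.6)) / 4 = 13.2/4 = 3.3
  s[X_1,X_2] = ((-0.6)·(3.4) + (0.4)·(-1.6) + (0.4)·(-0.6) + (2.4)·(-0.6) + (-2.6)·(-0.6)) / 4 = -2.8/4 = -0.7
  s[X_2,X_2] = ((3.4)·(3.4) + (-1.6)·(-1.6) + (-0.6)·(-0.6) + (-0.6)·(-0.6) + (-0.6)·(-0.6)) / 4 = 15.2/4 = 3.8
  Sample standard deviations s_i = √(s[i,i]):
  s(X_1) = √(3.3) = 1.8166
  s(X_2) = √(3.8) = 1.9494

Step 3 — r_{ij} = s_{ij} / (s_i · s_j):
  r[X_1,X_1] = 1 (diagonal).
  r[X_1,X_2] = -0.7 / (1.8166 · 1.9494) = -0.7 / 3.5412 = -0.1977
  r[X_2,X_2] = 1 (diagonal).

R is symmetric with unit diagonal. Assembling:

R = [[1, -0.1977],
 [-0.1977, 1]]


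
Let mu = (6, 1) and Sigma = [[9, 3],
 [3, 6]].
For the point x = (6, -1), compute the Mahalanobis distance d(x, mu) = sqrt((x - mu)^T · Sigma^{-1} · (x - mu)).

Step 1 — centre the observation: (x - mu) = (0, -2).

Step 2 — invert Sigma. det(Sigma) = 9·6 - (3)² = 45.
  Sigma^{-1} = (1/det) · [[d, -b], [-b, a]] = [[0.1333, -0.0667],
 [-0.0667, 0.2]].

Step 3 — form the quadratic (x - mu)^T · Sigma^{-1} · (x - mu):
  Sigma^{-1} · (x - mu) = (0.1333, -0.4).
  (x - mu)^T · [Sigma^{-1} · (x - mu)] = (0)·(0.1333) + (-2)·(-0.4) = 0.8.

Step 4 — take square root: d = √(0.8) ≈ 0.8944.

d(x, mu) = √(0.8) ≈ 0.8944


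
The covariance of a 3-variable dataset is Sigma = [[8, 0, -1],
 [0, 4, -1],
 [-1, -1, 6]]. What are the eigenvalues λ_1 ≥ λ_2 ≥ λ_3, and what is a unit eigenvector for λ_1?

Step 1 — characteristic polynomial p(λ) = det(λI - Sigma) = λ³ - tr·λ² + c_1·λ - det, where tr = trace, c_1 = sum of the principal 2×2 minors, det = det(Sigma):
  tr = 8 + 4 + 6 = 18,
  c_1 = (8·4 - (0)²) + (8·6 - (-1)²) + (4·6 - (-1)²) = 32 + 47 + 23 = 102,
  det = 8·(4·6 - (-1)²) - (0)·((0)·6 - (-1)·(-1)) + (-1)·((0)·(-1) - 4·(-1)) = 8·(23) - (0)·(-1) + (-1)·(4) = 180.
  So p(λ) = λ³ - 18λ² + 102λ - 180.
Step 2 — look for an integer root (rational root theorem: any rational root is an integer divisor of 180). Testing λ = 6:
  p(6) = 216 - 648 + 612 - 180 = 0  ✓
  Dividing out (λ - 6): p(λ) = (λ - 6)(λ² - 12λ + 30).
Step 3 — remaining eigenvalues from the quadratic λ² - 12λ + 30 = 0:
  Δ = 12² - 4·30 = 144 - 120 = 24,  λ = (12 ± √24)/2 = (12 ± 4.899)/2 ≈ 8.4495 or 3.5505.
  Sorted: λ_1 = 8.4495,  λ_2 = 6,  λ_3 = 3.5505  (check: sum = 18 = tr ✓).

Step 4 — unit eigenvector for λ_1 ≈ 8.4495: v spans the null space of (Sigma - λ_1 I), whose rows are
  r_1 = (-0.4495, 0, -1),  r_2 = (0, -4.4495, -1),  r_3 = (-1, -1, -2.4495).
  v is orthogonal to every row, so take v ∝ r_1 × r_2 = ((0)·(-1) - (-1)·(-4.4495), (-1)·(0) - (-0.4495)·(-1), (-0.4495)·(-4.4495) - (0)·(0)) ≈ (-4.4495, -0.4495, 2).
  Rescale (multiply by -1 so the first nonzero entry is positive): u = (4.4495, 0.4495, -2).
  ||u|| = √((4.4495)² + (0.4495)² + (-2)²) = √(24) ≈ 4.899,  v_1 = u/||u|| ≈ (0.9082, 0.0918, -0.4082) (||v_1|| = 1).

λ_1 = 8.4495,  λ_2 = 6,  λ_3 = 3.5505;  v_1 ≈ (0.9082, 0.0918, -0.4082)


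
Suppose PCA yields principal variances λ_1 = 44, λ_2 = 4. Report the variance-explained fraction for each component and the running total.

Step 1 — total variance = trace(Sigma) = Σ λ_i = 44 + 4 = 48.

Step 2 — fraction explained by component i = λ_i / Σ λ:
  PC1: 44/48 = 0.9167
  PC2: 4/48 = 0.0833

Step 3 — cumulative fraction after k components = (λ_1 + ... + λ_k) / Σ λ:
  k = 1: 44/48 = 0.9167
  k = 2: (44 + 4)/48 = 48/48 = 1

Summary (fraction, with percent):

explained: PC1 0.9167 (91.67%), PC2 0.0833 (8.33%);  cumulative: 0.9167, 1


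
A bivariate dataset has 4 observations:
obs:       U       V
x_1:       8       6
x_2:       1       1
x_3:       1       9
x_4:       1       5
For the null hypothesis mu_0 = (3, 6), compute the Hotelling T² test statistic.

Step 1 — sample mean vector:
  mean(U) = (8 + 1 + 1 + 1) / 4 = 11/4 = 2.75
  mean(V) = (6 + 1 + 9 + 5) / 4 = 21/4 = 5.25
  x̄ = (2.75, 5.25),  deviation x̄ - mu_0 = (2.75, 5.25) - (3, 6) = (-0.25, -0.75).

Step 2 — sample covariance matrix, S[i,j] = (1/(n-1)) · Σ_k (x_{k,i} - mean_i) · (x_{k,j} - mean_j), divisor n-1 = 3:
  S[U,U] = ((5.25)·(5.25) + (-1.75)·(-1.75) + (-1.75)·(-1.75) + (-1.75)·(-1.75)) / 3 = 36.75/3 = 12.25
  S[U,V] = ((5.25)·(0.75) + (-1.75)·(-4.25) + (-1.75)·(3.75) + (-1.75)·(-0.25)) / 3 = 5.25/3 = 1.75
  S[V,V] = ((0.75)·(0.75) + (-4.25)·(-4.25) + (3.75)·(3.75) + (-0.25)·(-0.25)) / 3 = 32.75/3 = 10.9167
  S = [[12.25, 1.75],
 [1.75, 10.9167]].

Step 3 — invert S. det(S) = 12.25·10.9167 - (1.75)² = 130.6667.
  S^{-1} = (1/det) · [[d, -b], [-b, a]] = [[0.0835, -0.0134],
 [-0.0134, 0.0938]].

Step 4 — quadratic form (x̄ - mu_0)^T · S^{-1} · (x̄ - mu_0):
  S^{-1} · (x̄ - mu_0) = (-0.0108, -0.067),
  (x̄ - mu_0)^T · [...] = (-0.25)·(-0.0108) + (-0.75)·(-0.067) = 0.0529.

Step 5 — scale by n: T² = 4 · 0.0529 = 0.2117.

T² ≈ 0.2117


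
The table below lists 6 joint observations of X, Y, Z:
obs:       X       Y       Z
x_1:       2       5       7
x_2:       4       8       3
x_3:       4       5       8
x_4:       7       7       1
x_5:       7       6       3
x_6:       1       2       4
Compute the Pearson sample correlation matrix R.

Step 1 — column means:
  mean(X) = (2 + 4 + 4 + 7 + 7 + 1) / 6 = 25/6 = 4.1667
  mean(Y) = (5 + 8 + 5 + 7 + 6 + 2) / 6 = 33/6 = 5.5
  mean(Z) = (7 + 3 + 8 + 1 + 3 + 4) / 6 = 26/6 = 4.3333

Step 2 — sample variances and covariances s[i,j] = (1/(n-1)) · Σ_k (x_{k,i} - mean_i) · (x_{k,j} - mean_j), with n-1 = 5:
  s[X,X] = ((-2.1667)·(-2.1667) + (-0.1667)·(-0.1667) + (-0.1667)·(-0.1667) + (2.8333)·(2.8333) + (2.8333)·(2.8333) + (-3.1667)·(-3.1667)) / 5 = 30.8333/5 = 6.1667
  s[X,Y] = ((-2.1667)·(-0.5) + (-0.1667)·(2.5) + (-0.1667)·(-0.5) + (2.8333)·(1.5) + (2.8333)·(0.5) + (-3.1667)·(-3.5)) / 5 = 17.5/5 = 3.5
  s[X,Z] = ((-2.1667)·(2.6667) + (-0.1667)·(-1.3333) + (-0.1667)·(3.6667) + (2.8333)·(-3.3333) + (2.8333)·(-1.3333) + (-3.1667)·(-0.3333)) / 5 = -18.3333/5 = -3.6667
  s[Y,Y] = ((-0.5)·(-0.5) + (2.5)·(2.5) + (-0.5)·(-0.5) + (1.5)·(1.5) + (0.5)·(0.5) + (-3.5)·(-3.5)) / 5 = 21.5/5 = 4.3
  s[Y,Z] = ((-0.5)·(2.6667) + (2.5)·(-1.3333) + (-0.5)·(3.6667) + (1.5)·(-3.3333) + (0.5)·(-1.3333) + (-3.5)·(-0.3333)) / 5 = -11/5 = -2.2
  s[Z,Z] = ((2.6667)·(2.6667) + (-1.3333)·(-1.3333) + (3.6667)·(3.6667) + (-3.3333)·(-3.3333) + (-1.3333)·(-1.3333) + (-0.3333)·(-0.3333)) / 5 = 35.3333/5 = 7.0667
  Sample standard deviations s_i = √(s[i,i]):
  s(X) = √(6.1667) = 2.4833
  s(Y) = √(4.3) = 2.0736
  s(Z) = √(7.0667) = 2.6583

Step 3 — r_{ij} = s_{ij} / (s_i · s_j):
  r[X,X] = 1 (diagonal).
  r[X,Y] = 3.5 / (2.4833 · 2.0736) = 3.5 / 5.1494 = 0.6797
  r[X,Z] = -3.6667 / (2.4833 · 2.6583) = -3.6667 / 6.6013 = -0.5554
  r[Y,Y] = 1 (diagonal).
  r[Y,Z] = -2.2 / (2.0736 · 2.6583) = -2.2 / 5.5124 = -0.3991
  r[Z,Z] = 1 (diagonal).

R is symmetric with unit diagonal. Assembling:

R = [[1, 0.6797, -0.5554],
 [0.6797, 1, -0.3991],
 [-0.5554, -0.3991, 1]]


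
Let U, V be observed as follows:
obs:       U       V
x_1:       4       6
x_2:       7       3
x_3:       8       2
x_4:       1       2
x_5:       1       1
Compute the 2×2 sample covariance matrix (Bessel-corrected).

Step 1 — column means:
  mean(U) = (4 + 7 + 8 + 1 + 1) / 5 = 21/5 = 4.2
  mean(V) = (6 + 3 + 2 + 2 + 1) / 5 = 14/5 = 2.8

Step 2 — sample covariance S[i,j] = (1/(n-1)) · Σ_k (x_{k,i} - mean_i) · (x_{k,j} - mean_j), with n-1 = 4.
  S[U,U] = ((-0.2)·(-0.2) + (2.8)·(2.8) + (3.8)·(3.8) + (-3.2)·(-3.2) + (-3.2)·(-3.2)) / 4 = 42.8/4 = 10.7
  S[U,V] = ((-0.2)·(3.2) + (2.8)·(0.2) + (3.8)·(-0.8) + (-3.2)·(-0.8) + (-3.2)·(-1.8)) / 4 = 5.2/4 = 1.3
  S[V,V] = ((3.2)·(3.2) + (0.2)·(0.2) + (-0.8)·(-0.8) + (-0.8)·(-0.8) + (-1.8)·(-1.8)) / 4 = 14.8/4 = 3.7

S is symmetric (S[j,i] = S[i,j]). Assembling:

S = [[10.7, 1.3],
 [1.3, 3.7]]


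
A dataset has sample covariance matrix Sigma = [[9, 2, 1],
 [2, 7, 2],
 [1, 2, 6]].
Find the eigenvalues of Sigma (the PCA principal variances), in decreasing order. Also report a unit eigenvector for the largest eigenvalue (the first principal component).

Step 1 — characteristic polynomial p(λ) = det(λI - Sigma) = λ³ - tr·λ² + c_1·λ - det, where tr = trace, c_1 = sum of the principal 2×2 minors, det = det(Sigma):
  tr = 9 + 7 + 6 = 22,
  c_1 = (9·7 - (2)²) + (9·6 - (1)²) + (7·6 - (2)²) = 59 + 53 + 38 = 150,
  det = 9·(7·6 - (2)²) - (2)·((2)·6 - (2)·(1)) + (1)·((2)·(2) - 7·(1)) = 9·(38) - (2)·(10) + (1)·(-3) = 319.
  So p(λ) = λ³ - 22λ² + 150λ - 319.
Step 2 — look for an integer root (rational root theorem: any rational root is an integer divisor of 319). Testing λ = 11:
  p(11) = 1331 - 2662 + 1650 - 319 = 0  ✓
  Dividing out (λ - 11): p(λ) = (λ - 11)(λ² - 11λ + 29).
Step 3 — remaining eigenvalues from the quadratic λ² - 11λ + 29 = 0:
  Δ = 11² - 4·29 = 121 - 116 = 5,  λ = (11 ± √5)/2 = (11 ± 2.2361)/2 ≈ 6.618 or 4.382.
  Sorted: λ_1 = 11,  λ_2 = 6.618,  λ_3 = 4.382  (check: sum = 22 = tr ✓).

Step 4 — unit eigenvector for λ_1 = 11: v spans the null space of (Sigma - λ_1 I), whose rows are
  r_1 = (-2, 2, 1),  r_2 = (2, -4, 2),  r_3 = (1, 2, -5).
  v is orthogonal to every row, so take v ∝ r_1 × r_2 = ((2)·(2) - (1)·(-4), (1)·(2) - (-2)·(2), (-2)·(-4) - (2)·(2)) = (8, 6, 4).
  Rescale (divide by 2): u = (4, 3, 2).
  ||u|| = √((4)² + (3)² + (2)²) = √(29) ≈ 5.3852,  v_1 = u/||u|| ≈ (0.7428, 0.5571, 0.3714) (||v_1|| = 1).

λ_1 = 11,  λ_2 = 6.618,  λ_3 = 4.382;  v_1 ≈ (0.7428, 0.5571, 0.3714)


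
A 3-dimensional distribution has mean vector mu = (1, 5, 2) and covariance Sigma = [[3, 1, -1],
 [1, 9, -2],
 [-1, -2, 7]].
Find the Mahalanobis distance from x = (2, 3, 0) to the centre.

Step 1 — centre the observation: (x - mu) = (1, -2, -2).

Step 2 — invert Sigma (cofactor / det for 3×3, or solve directly):
  Sigma^{-1} = [[0.3576, -0.0303, 0.0424],
 [-0.0303, 0.1212, 0.0303],
 [0.0424, 0.0303, 0.1576]].

Step 3 — form the quadratic (x - mu)^T · Sigma^{-1} · (x - mu):
  Sigma^{-1} · (x - mu) = (0.3333, -0.3333, -0.3333).
  (x - mu)^T · [Sigma^{-1} · (x - mu)] = (1)·(0.3333) + (-2)·(-0.3333) + (-2)·(-0.3333) = 1.6667.

Step 4 — take square root: d = √(1.6667) ≈ 1.291.

d(x, mu) = √(1.6667) ≈ 1.291


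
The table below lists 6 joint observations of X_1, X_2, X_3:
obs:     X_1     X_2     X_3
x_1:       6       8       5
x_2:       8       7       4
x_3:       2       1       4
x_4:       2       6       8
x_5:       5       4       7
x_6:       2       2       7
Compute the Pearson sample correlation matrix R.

Step 1 — column means:
  mean(X_1) = (6 + 8 + 2 + 2 + 5 + 2) / 6 = 25/6 = 4.1667
  mean(X_2) = (8 + 7 + 1 + 6 + 4 + 2) / 6 = 28/6 = 4.6667
  mean(X_3) = (5 + 4 + 4 + 8 + 7 + 7) / 6 = 35/6 = 5.8333

Step 2 — sample variances and covariances s[i,j] = (1/(n-1)) · Σ_k (x_{k,i} - mean_i) · (x_{k,j} - mean_j), with n-1 = 5:
  s[X_1,X_1] = ((1.8333)·(1.8333) + (3.8333)·(3.8333) + (-2.1667)·(-2.1667) + (-2.1667)·(-2.1667) + (0.8333)·(0.8333) + (-2.1667)·(-2.1667)) / 5 = 32.8333/5 = 6.5667
  s[X_1,X_2] = ((1.8333)·(3.3333) + (3.8333)·(2.3333) + (-2.1667)·(-3.6667) + (-2.1667)·(1.3333) + (0.8333)·(-0.6667) + (-2.1667)·(-2.6667)) / 5 = 25.3333/5 = 5.0667
  s[X_1,X_3] = ((1.8333)·(-0.8333) + (3.8333)·(-1.8333) + (-2.1667)·(-1.8333) + (-2.1667)·(2.1667) + (0.8333)·(1.1667) + (-2.1667)·(1.1667)) / 5 = -10.8333/5 = -2.1667
  s[X_2,X_2] = ((3.3333)·(3.3333) + (2.3333)·(2.3333) + (-3.6667)·(-3.6667) + (1.3333)·(1.3333) + (-0.6667)·(-0.6667) + (-2.6667)·(-2.6667)) / 5 = 39.3333/5 = 7.8667
  s[X_2,X_3] = ((3.3333)·(-0.8333) + (2.3333)·(-1.8333) + (-3.6667)·(-1.8333) + (1.3333)·(2.1667) + (-0.6667)·(1.1667) + (-2.6667)·(1.1667)) / 5 = -1.3333/5 = -0.2667
  s[X_3,X_3] = ((-0.8333)·(-0.8333) + (-1.8333)·(-1.8333) + (-1.8333)·(-1.8333) + (2.1667)·(2.1667) + (1.1667)·(1.1667) + (1.1667)·(1.1667)) / 5 = 14.8333/5 = 2.9667
  Sample standard deviations s_i = √(s[i,i]):
  s(X_1) = √(6.5667) = 2.5626
  s(X_2) = √(7.8667) = 2.8048
  s(X_3) = √(2.9667) = 1.7224

Step 3 — r_{ij} = s_{ij} / (s_i · s_j):
  r[X_1,X_1] = 1 (diagonal).
  r[X_1,X_2] = 5.0667 / (2.5626 · 2.8048) = 5.0667 / 7.1873 = 0.7049
  r[X_1,X_3] = -2.1667 / (2.5626 · 1.7224) = -2.1667 / 4.4137 = -0.4909
  r[X_2,X_2] = 1 (diagonal).
  r[X_2,X_3] = -0.2667 / (2.8048 · 1.7224) = -0.2667 / 4.8309 = -0.0552
  r[X_3,X_3] = 1 (diagonal).

R is symmetric with unit diagonal. Assembling:

R = [[1, 0.7049, -0.4909],
 [0.7049, 1, -0.0552],
 [-0.4909, -0.0552, 1]]


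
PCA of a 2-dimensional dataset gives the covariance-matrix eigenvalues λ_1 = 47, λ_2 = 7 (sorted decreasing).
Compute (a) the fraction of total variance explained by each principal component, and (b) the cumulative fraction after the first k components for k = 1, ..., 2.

Step 1 — total variance = trace(Sigma) = Σ λ_i = 47 + 7 = 54.

Step 2 — fraction explained by component i = λ_i / Σ λ:
  PC1: 47/54 = 0.8704
  PC2: 7/54 = 0.1296

Step 3 — cumulative fraction after k components = (λ_1 + ... + λ_k) / Σ λ:
  k = 1: 47/54 = 0.8704
  k = 2: (47 + 7)/54 = 54/54 = 1

Summary (fraction, with percent):

explained: PC1 0.8704 (87.04%), PC2 0.1296 (12.96%);  cumulative: 0.8704, 1


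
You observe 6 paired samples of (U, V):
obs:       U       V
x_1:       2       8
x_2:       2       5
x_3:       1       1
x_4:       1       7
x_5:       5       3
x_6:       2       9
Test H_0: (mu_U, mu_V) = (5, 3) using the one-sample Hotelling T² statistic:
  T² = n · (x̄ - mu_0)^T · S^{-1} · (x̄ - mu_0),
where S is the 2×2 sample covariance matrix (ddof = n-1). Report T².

Step 1 — sample mean vector:
  mean(U) = (2 + 2 + 1 + 1 + 5 + 2) / 6 = 13/6 = 2.1667
  mean(V) = (8 + 5 + 1 + 7 + 3 + 9) / 6 = 33/6 = 5.5
  x̄ = (2.1667, 5.5),  deviation x̄ - mu_0 = (2.1667, 5.5) - (5, 3) = (-2.8333, 2.5).

Step 2 — sample covariance matrix, S[i,j] = (1/(n-1)) · Σ_k (x_{k,i} - mean_i) · (x_{k,j} - mean_j), divisor n-1 = 5:
  S[U,U] = ((-0.1667)·(-0.1667) + (-0.1667)·(-0.1667) + (-1.1667)·(-1.1667) + (-1.1667)·(-1.1667) + (2.8333)·(2.8333) + (-0.1667)·(-0.1667)) / 5 = 10.8333/5 = 2.1667
  S[U,V] = ((-0.1667)·(2.5) + (-0.1667)·(-0.5) + (-1.1667)·(-4.5) + (-1.1667)·(1.5) + (2.8333)·(-2.5) + (-0.1667)·(3.5)) / 5 = -4.5/5 = -0.9
  S[V,V] = ((2.5)·(2.5) + (-0.5)·(-0.5) + (-4.5)·(-4.5) + (1.5)·(1.5) + (-2.5)·(-2.5) + (3.5)·(3.5)) / 5 = 47.5/5 = 9.5
  S = [[2.1667, -0.9],
 [-0.9, 9.5]].

Step 3 — invert S. det(S) = 2.1667·9.5 - (-0.9)² = 19.7733.
  S^{-1} = (1/det) · [[d, -b], [-b, a]] = [[0.4804, 0.0455],
 [0.0455, 0.1096]].

Step 4 — quadratic form (x̄ - mu_0)^T · S^{-1} · (x̄ - mu_0):
  S^{-1} · (x̄ - mu_0) = (-1.2475, 0.145),
  (x̄ - mu_0)^T · [...] = (-2.8333)·(-1.2475) + (2.5)·(0.145) = 3.8969.

Step 5 — scale by n: T² = 6 · 3.8969 = 23.3817.

T² ≈ 23.3817


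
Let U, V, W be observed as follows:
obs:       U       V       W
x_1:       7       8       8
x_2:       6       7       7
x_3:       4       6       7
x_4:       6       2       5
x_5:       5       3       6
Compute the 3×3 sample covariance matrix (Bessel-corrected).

Step 1 — column means:
  mean(U) = (7 + 6 + 4 + 6 + 5) / 5 = 28/5 = 5.6
  mean(V) = (8 + 7 + 6 + 2 + 3) / 5 = 26/5 = 5.2
  mean(W) = (8 + 7 + 7 + 5 + 6) / 5 = 33/5 = 6.6

Step 2 — sample covariance S[i,j] = (1/(n-1)) · Σ_k (x_{k,i} - mean_i) · (x_{k,j} - mean_j), with n-1 = 4.
  S[U,U] = ((1.4)·(1.4) + (0.4)·(0.4) + (-1.6)·(-1.6) + (0.4)·(0.4) + (-0.6)·(-0.6)) / 4 = 5.2/4 = 1.3
  S[U,V] = ((1.4)·(2.8) + (0.4)·(1.8) + (-1.6)·(0.8) + (0.4)·(-3.2) + (-0.6)·(-2.2)) / 4 = 3.4/4 = 0.85
  S[U,W] = ((1.4)·(1.4) + (0.4)·(0.4) + (-1.6)·(0.4) + (0.4)·(-1.6) + (-0.6)·(-0.6)) / 4 = 1.2/4 = 0.3
  S[V,V] = ((2.8)·(2.8) + (1.8)·(1.8) + (0.8)·(0.8) + (-3.2)·(-3.2) + (-2.2)·(-2.2)) / 4 = 26.8/4 = 6.7
  S[V,W] = ((2.8)·(1.4) + (1.8)·(0.4) + (0.8)·(0.4) + (-3.2)·(-1.6) + (-2.2)·(-0.6)) / 4 = 11.4/4 = 2.85
  S[W,W] = ((1.4)·(1.4) + (0.4)·(0.4) + (0.4)·(0.4) + (-1.6)·(-1.6) + (-0.6)·(-0.6)) / 4 = 5.2/4 = 1.3

S is symmetric (S[j,i] = S[i,j]). Assembling:

S = [[1.3, 0.85, 0.3],
 [0.85, 6.7, 2.85],
 [0.3, 2.85, 1.3]]


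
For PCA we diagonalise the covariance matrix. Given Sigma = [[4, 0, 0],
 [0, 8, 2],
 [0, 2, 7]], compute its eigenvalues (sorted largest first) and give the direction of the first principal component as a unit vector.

Step 1 — characteristic polynomial p(λ) = det(λI - Sigma) = λ³ - tr·λ² + c_1·λ - det, where tr = trace, c_1 = sum of the principal 2×2 minors, det = det(Sigma):
  tr = 4 + 8 + 7 = 19,
  c_1 = (4·8 - (0)²) + (4·7 - (0)²) + (8·7 - (2)²) = 32 + 28 + 52 = 112,
  det = 4·(8·7 - (2)²) - (0)·((0)·7 - (2)·(0)) + (0)·((0)·(2) - 8·(0)) = 4·(52) - (0)·(0) + (0)·(0) = 208.
  So p(λ) = λ³ - 19λ² + 112λ - 208.
Step 2 — look for an integer root (rational root theorem: any rational root is an integer divisor of 208). Testing λ = 4:
  p(4) = 64 - 304 + 448 - 208 = 0  ✓
  Dividing out (λ - 4): p(λ) = (λ - 4)(λ² - 15λ + 52).
Step 3 — remaining eigenvalues from the quadratic λ² - 15λ + 52 = 0:
  Δ = 15² - 4·52 = 225 - 208 = 17,  λ = (15 ± √17)/2 = (15 ± 4.1231)/2 ≈ 9.5616 or 5.4384.
  Sorted: λ_1 = 9.5616,  λ_2 = 5.4384,  λ_3 = 4  (check: sum = 19 = tr ✓).

Step 4 — unit eigenvector for λ_1 ≈ 9.5616: v spans the null space of (Sigma - λ_1 I), whose rows are
  r_1 = (-5.5616, 0, 0),  r_2 = (0, -1.5616, 2),  r_3 = (0, 2, -2.5616).
  v is orthogonal to every row, so take v ∝ r_1 × r_2 = ((0)·(2) - (0)·(-1.5616), (0)·(0) - (-5.5616)·(2), (-5.5616)·(-1.5616) - (0)·(0)) ≈ (0, 11.1231, 8.6847).
  Let u = (0, 11.1231, 8.6847).
  ||u|| = √((0)² + (11.1231)² + (8.6847)²) = √(199.1468) ≈ 14.1119,  v_1 = u/||u|| ≈ (0, 0.7882, 0.6154) (||v_1|| = 1).

λ_1 = 9.5616,  λ_2 = 5.4384,  λ_3 = 4;  v_1 ≈ (0, 0.7882, 0.6154)


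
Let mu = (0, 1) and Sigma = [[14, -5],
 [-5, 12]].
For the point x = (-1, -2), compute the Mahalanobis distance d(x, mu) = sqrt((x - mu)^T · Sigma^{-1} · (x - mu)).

Step 1 — centre the observation: (x - mu) = (-1, -3).

Step 2 — invert Sigma. det(Sigma) = 14·12 - (-5)² = 143.
  Sigma^{-1} = (1/det) · [[d, -b], [-b, a]] = [[0.0839, 0.035],
 [0.035, 0.0979]].

Step 3 — form the quadratic (x - mu)^T · Sigma^{-1} · (x - mu):
  Sigma^{-1} · (x - mu) = (-0.1888, -0.3287).
  (x - mu)^T · [Sigma^{-1} · (x - mu)] = (-1)·(-0.1888) + (-3)·(-0.3287) = 1.1748.

Step 4 — take square root: d = √(1.1748) ≈ 1.0839.

d(x, mu) = √(1.1748) ≈ 1.0839


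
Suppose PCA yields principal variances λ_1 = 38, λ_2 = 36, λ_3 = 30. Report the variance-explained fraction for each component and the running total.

Step 1 — total variance = trace(Sigma) = Σ λ_i = 38 + 36 + 30 = 104.

Step 2 — fraction explained by component i = λ_i / Σ λ:
  PC1: 38/104 = 0.3654
  PC2: 36/104 = 0.3462
  PC3: 30/104 = 0.2885

Step 3 — cumulative fraction after k components = (λ_1 + ... + λ_k) / Σ λ:
  k = 1: 38/104 = 0.3654
  k = 2: (38 + 36)/104 = 74/104 = 0.7115
  k = 3: (38 + 36 + 30)/104 = 104/104 = 1

Summary (fraction, with percent):

explained: PC1 0.3654 (36.54%), PC2 0.3462 (34.62%), PC3 0.2885 (28.85%);  cumulative: 0.3654, 0.7115, 1


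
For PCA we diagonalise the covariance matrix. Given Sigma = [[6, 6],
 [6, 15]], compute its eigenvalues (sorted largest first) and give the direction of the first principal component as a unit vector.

Step 1 — characteristic polynomial of 2×2 Sigma:
  det(Sigma - λI) = λ² - trace · λ + det = 0.
  trace = 6 + 15 = 21, det = 6·15 - (6)² = 54.
Step 2 — discriminant:
  Δ = trace² - 4·det = 441 - 216 = 225.
Step 3 — eigenvalues:
  λ = (trace ± √Δ)/2 = (21 ± 15)/2,
  λ_1 = 18,  λ_2 = 3.

Step 4 — unit eigenvector for λ_1: solve (Sigma - λ_1 I)v = 0. First row:
  (6 - 18)·v_x + (6)·v_y = 0, i.e. (-12)·v_x + (6)·v_y = 0,
  so v ∝ (b, λ_1 - a) = (6, 12) = u.
  ||u|| = √((6)² + (12)²) = √(180) ≈ 13.4164,
  v_1 = u/||u|| ≈ (0.4472, 0.8944) (||v_1|| = 1).

λ_1 = 18,  λ_2 = 3;  v_1 ≈ (0.4472, 0.8944)


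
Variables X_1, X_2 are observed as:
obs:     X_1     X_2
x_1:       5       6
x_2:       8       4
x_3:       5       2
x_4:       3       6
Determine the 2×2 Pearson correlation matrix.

Step 1 — column means:
  mean(X_1) = (5 + 8 + 5 + 3) / 4 = 21/4 = 5.25
  mean(X_2) = (6 + 4 + 2 + 6) / 4 = 18/4 = 4.5

Step 2 — sample variances and covariances s[i,j] = (1/(n-1)) · Σ_k (x_{k,i} - mean_i) · (x_{k,j} - mean_j), with n-1 = 3:
  s[X_1,X_1] = ((-0.25)·(-0.25) + (2.75)·(2.75) + (-0.25)·(-0.25) + (-2.25)·(-2.25)) / 3 = 12.75/3 = 4.25
  s[X_1,X_2] = ((-0.25)·(1.5) + (2.75)·(-0.5) + (-0.25)·(-2.5) + (-2.25)·(1.5)) / 3 = -4.5/3 = -1.5
  s[X_2,X_2] = ((1.5)·(1.5) + (-0.5)·(-0.5) + (-2.5)·(-2.5) + (1.5)·(1.5)) / 3 = 11/3 = 3.6667
  Sample standard deviations s_i = √(s[i,i]):
  s(X_1) = √(4.25) = 2.0616
  s(X_2) = √(3.6667) = 1.9149

Step 3 — r_{ij} = s_{ij} / (s_i · s_j):
  r[X_1,X_1] = 1 (diagonal).
  r[X_1,X_2] = -1.5 / (2.0616 · 1.9149) = -1.5 / 3.9476 = -0.38
  r[X_2,X_2] = 1 (diagonal).

R is symmetric with unit diagonal. Assembling:

R = [[1, -0.38],
 [-0.38, 1]]


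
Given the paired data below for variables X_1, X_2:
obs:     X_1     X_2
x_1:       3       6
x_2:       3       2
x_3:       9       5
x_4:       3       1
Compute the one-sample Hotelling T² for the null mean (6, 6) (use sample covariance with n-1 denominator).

Step 1 — sample mean vector:
  mean(X_1) = (3 + 3 + 9 + 3) / 4 = 18/4 = 4.5
  mean(X_2) = (6 + 2 + 5 + 1) / 4 = 14/4 = 3.5
  x̄ = (4.5, 3.5),  deviation x̄ - mu_0 = (4.5, 3.5) - (6, 6) = (-1.5, -2.5).

Step 2 — sample covariance matrix, S[i,j] = (1/(n-1)) · Σ_k (x_{k,i} - mean_i) · (x_{k,j} - mean_j), divisor n-1 = 3:
  S[X_1,X_1] = ((-1.5)·(-1.5) + (-1.5)·(-1.5) + (4.5)·(4.5) + (-1.5)·(-1.5)) / 3 = 27/3 = 9
  S[X_1,X_2] = ((-1.5)·(2.5) + (-1.5)·(-1.5) + (4.5)·(1.5) + (-1.5)·(-2.5)) / 3 = 9/3 = 3
  S[X_2,X_2] = ((2.5)·(2.5) + (-1.5)·(-1.5) + (1.5)·(1.5) + (-2.5)·(-2.5)) / 3 = 17/3 = 5.6667
  S = [[9, 3],
 [3, 5.6667]].

Step 3 — invert S. det(S) = 9·5.6667 - (3)² = 42.
  S^{-1} = (1/det) · [[d, -b], [-b, a]] = [[0.1349, -0.0714],
 [-0.0714, 0.2143]].

Step 4 — quadratic form (x̄ - mu_0)^T · S^{-1} · (x̄ - mu_0):
  S^{-1} · (x̄ - mu_0) = (-0.0238, -0.4286),
  (x̄ - mu_0)^T · [...] = (-1.5)·(-0.0238) + (-2.5)·(-0.4286) = 1.1071.

Step 5 — scale by n: T² = 4 · 1.1071 = 4.4286.

T² ≈ 4.4286


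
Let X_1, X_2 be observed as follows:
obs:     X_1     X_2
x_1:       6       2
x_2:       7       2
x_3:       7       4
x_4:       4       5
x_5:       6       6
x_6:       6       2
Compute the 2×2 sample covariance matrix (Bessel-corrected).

Step 1 — column means:
  mean(X_1) = (6 + 7 + 7 + 4 + 6 + 6) / 6 = 36/6 = 6
  mean(X_2) = (2 + 2 + 4 + 5 + 6 + 2) / 6 = 21/6 = 3.5

Step 2 — sample covariance S[i,j] = (1/(n-1)) · Σ_k (x_{k,i} - mean_i) · (x_{k,j} - mean_j), with n-1 = 5.
  S[X_1,X_1] = ((0)·(0) + (1)·(1) + (1)·(1) + (-2)·(-2) + (0)·(0) + (0)·(0)) / 5 = 6/5 = 1.2
  S[X_1,X_2] = ((0)·(-1.5) + (1)·(-1.5) + (1)·(0.5) + (-2)·(1.5) + (0)·(2.5) + (0)·(-1.5)) / 5 = -4/5 = -0.8
  S[X_2,X_2] = ((-1.5)·(-1.5) + (-1.5)·(-1.5) + (0.5)·(0.5) + (1.5)·(1.5) + (2.5)·(2.5) + (-1.5)·(-1.5)) / 5 = 15.5/5 = 3.1

S is symmetric (S[j,i] = S[i,j]). Assembling:

S = [[1.2, -0.8],
 [-0.8, 3.1]]


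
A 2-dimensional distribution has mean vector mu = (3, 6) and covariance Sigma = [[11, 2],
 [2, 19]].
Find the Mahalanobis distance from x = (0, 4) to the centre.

Step 1 — centre the observation: (x - mu) = (-3, -2).

Step 2 — invert Sigma. det(Sigma) = 11·19 - (2)² = 205.
  Sigma^{-1} = (1/det) · [[d, -b], [-b, a]] = [[0.0927, -0.0098],
 [-0.0098, 0.0537]].

Step 3 — form the quadratic (x - mu)^T · Sigma^{-1} · (x - mu):
  Sigma^{-1} · (x - mu) = (-0.2585, -0.078).
  (x - mu)^T · [Sigma^{-1} · (x - mu)] = (-3)·(-0.2585) + (-2)·(-0.078) = 0.9317.

Step 4 — take square root: d = √(0.9317) ≈ 0.9652.

d(x, mu) = √(0.9317) ≈ 0.9652


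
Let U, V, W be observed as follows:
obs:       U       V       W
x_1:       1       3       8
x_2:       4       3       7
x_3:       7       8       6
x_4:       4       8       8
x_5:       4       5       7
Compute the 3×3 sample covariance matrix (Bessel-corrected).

Step 1 — column means:
  mean(U) = (1 + 4 + 7 + 4 + 4) / 5 = 20/5 = 4
  mean(V) = (3 + 3 + 8 + 8 + 5) / 5 = 27/5 = 5.4
  mean(W) = (8 + 7 + 6 + 8 + 7) / 5 = 36/5 = 7.2

Step 2 — sample covariance S[i,j] = (1/(n-1)) · Σ_k (x_{k,i} - mean_i) · (x_{k,j} - mean_j), with n-1 = 4.
  S[U,U] = ((-3)·(-3) + (0)·(0) + (3)·(3) + (0)·(0) + (0)·(0)) / 4 = 18/4 = 4.5
  S[U,V] = ((-3)·(-2.4) + (0)·(-2.4) + (3)·(2.6) + (0)·(2.6) + (0)·(-0.4)) / 4 = 15/4 = 3.75
  S[U,W] = ((-3)·(0.8) + (0)·(-0.2) + (3)·(-1.2) + (0)·(0.8) + (0)·(-0.2)) / 4 = -6/4 = -1.5
  S[V,V] = ((-2.4)·(-2.4) + (-2.4)·(-2.4) + (2.6)·(2.6) + (2.6)·(2.6) + (-0.4)·(-0.4)) / 4 = 25.2/4 = 6.3
  S[V,W] = ((-2.4)·(0.8) + (-2.4)·(-0.2) + (2.6)·(-1.2) + (2.6)·(0.8) + (-0.4)·(-0.2)) / 4 = -2.4/4 = -0.6
  S[W,W] = ((0.8)·(0.8) + (-0.2)·(-0.2) + (-1.2)·(-1.2) + (0.8)·(0.8) + (-0.2)·(-0.2)) / 4 = 2.8/4 = 0.7

S is symmetric (S[j,i] = S[i,j]). Assembling:

S = [[4.5, 3.75, -1.5],
 [3.75, 6.3, -0.6],
 [-1.5, -0.6, 0.7]]
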